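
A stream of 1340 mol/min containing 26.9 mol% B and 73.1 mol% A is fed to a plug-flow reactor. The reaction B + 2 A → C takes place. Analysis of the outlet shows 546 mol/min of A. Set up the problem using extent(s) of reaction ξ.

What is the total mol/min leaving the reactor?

906 mol/min

For A: n = n₀ − 2ξ → 546 = 979.5 − 2ξ, giving ξ = 216.8 mol/min.
Outlet amounts (n = n₀ + ν ξ):
  B: 360.5 − 1(216.8) = 143.7
  A: 979.5 − 2(216.8) = 546
  C: 0 + 1(216.8) = 216.8
Total out = 143.7 + 546 + 216.8 = 906.5 mol/min.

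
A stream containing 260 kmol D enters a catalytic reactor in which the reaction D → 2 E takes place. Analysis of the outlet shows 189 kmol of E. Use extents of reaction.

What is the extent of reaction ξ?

For E: n = n₀ + 2ξ → 189 = 0 + 2ξ, giving ξ = 94.5 kmol.
Outlet amounts (n = n₀ + ν ξ):
  D: 260 − 1(94.5) = 165.5
  E: 0 + 2(94.5) = 189

ξ = 94.5 kmol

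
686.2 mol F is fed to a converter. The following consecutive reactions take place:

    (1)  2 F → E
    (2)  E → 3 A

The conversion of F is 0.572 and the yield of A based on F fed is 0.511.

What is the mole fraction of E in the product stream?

0.11

Conversion of F: F consumed = 2ξ₁ = 0.572 × 686.2 → ξ₁ = 196.3 mol.
Yield of A: 3ξ₂ / 686.2 = 0.511 → ξ₂ = 116.9 mol.
Outlet amounts (n = n₀ + Σ ν·ξ):
  F: 686.2 − 2(196.3) = 293.7
  E: 0 + 1(196.3) − 1(116.9) = 79.37
  A: 0 + 3(116.9) = 350.6
Total out = 723.7 mol; y_E = 79.37 / 723.7 = 0.1097.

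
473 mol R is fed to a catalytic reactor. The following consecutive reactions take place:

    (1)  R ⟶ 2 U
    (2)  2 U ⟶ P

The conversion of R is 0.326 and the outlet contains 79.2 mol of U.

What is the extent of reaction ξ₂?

ξ₂ = 115 mol

Conversion of R: R consumed = 1ξ₁ = 0.326 × 473 → ξ₁ = 154.2 mol.
U balance: n_U = 0 + 2ξ₁ − 2ξ₂ = 79.2 → ξ₂ = (2·154.2 − 79.2)/2 = 114.6 mol.
Outlet amounts (n = n₀ + Σ ν·ξ):
  R: 473 − 1(154.2) = 318.8
  U: 0 + 2(154.2) − 2(114.6) = 79.2
  P: 0 + 1(114.6) = 114.6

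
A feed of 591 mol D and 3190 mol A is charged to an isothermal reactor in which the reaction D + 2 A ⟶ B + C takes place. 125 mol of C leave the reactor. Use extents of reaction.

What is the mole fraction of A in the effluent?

For C: n = n₀ + 1ξ → 125 = 0 + 1ξ, giving ξ = 125 mol.
Outlet amounts (n = n₀ + ν ξ):
  D: 591 − 1(125) = 466
  A: 3190 − 2(125) = 2940
  B: 0 + 1(125) = 125
  C: 0 + 1(125) = 125
Total out = 3656 mol; y_A = 2940 / 3656 = 0.8042.

0.804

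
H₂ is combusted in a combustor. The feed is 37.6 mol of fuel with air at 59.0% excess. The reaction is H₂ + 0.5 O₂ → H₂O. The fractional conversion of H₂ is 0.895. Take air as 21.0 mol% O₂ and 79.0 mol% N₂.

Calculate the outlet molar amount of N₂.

Stoichiometric O₂ = 0.5 × 37.6 = 18.8 mol; O₂ fed = 18.8 × 1.590 = 29.89 mol.
N₂ fed = 29.89 × 79/21 = 112.5 mol.
Fuel reacted = 0.895 × 37.6 → ξ = 33.65 mol.
Outlet (n = n₀ + ν ξ):
  H₂: 37.6 − 1(33.65) = 3.948
  O₂: 29.89 − 0.5(33.65) = 13.07
  N₂: 112.5 (inert)
  H₂O: 0 + 1(33.65) = 33.65

112 mol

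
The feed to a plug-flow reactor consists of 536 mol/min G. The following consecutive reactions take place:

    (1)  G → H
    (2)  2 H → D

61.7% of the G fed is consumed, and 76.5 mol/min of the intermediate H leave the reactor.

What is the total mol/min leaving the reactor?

409 mol/min

Conversion of G: G consumed = 1ξ₁ = 0.617 × 536 → ξ₁ = 330.7 mol/min.
H balance: n_H = 0 + 1ξ₁ − 2ξ₂ = 76.5 → ξ₂ = (1·330.7 − 76.5)/2 = 127.1 mol/min.
Outlet amounts (n = n₀ + Σ ν·ξ):
  G: 536 − 1(330.7) = 205.3
  H: 0 + 1(330.7) − 2(127.1) = 76.5
  D: 0 + 1(127.1) = 127.1
Total out = 205.3 + 76.5 + 127.1 = 408.9 mol/min.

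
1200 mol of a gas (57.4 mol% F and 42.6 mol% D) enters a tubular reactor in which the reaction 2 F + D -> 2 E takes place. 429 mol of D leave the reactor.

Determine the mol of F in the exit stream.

For D: n = n₀ − 1ξ → 429 = 511.2 − 1ξ, giving ξ = 82.2 mol.
Outlet amounts (n = n₀ + ν ξ):
  F: 688.8 − 2(82.2) = 524.4
  D: 511.2 − 1(82.2) = 429
  E: 0 + 2(82.2) = 164.4

524 mol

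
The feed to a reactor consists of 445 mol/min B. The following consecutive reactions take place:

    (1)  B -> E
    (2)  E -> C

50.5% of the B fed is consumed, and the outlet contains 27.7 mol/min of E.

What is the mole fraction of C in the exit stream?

Conversion of B: B consumed = 1ξ₁ = 0.505 × 445 → ξ₁ = 224.7 mol/min.
E balance: n_E = 0 + 1ξ₁ − 1ξ₂ = 27.7 → ξ₂ = (1·224.7 − 27.7)/1 = 197 mol/min.
Outlet amounts (n = n₀ + Σ ν·ξ):
  B: 445 − 1(224.7) = 220.3
  E: 0 + 1(224.7) − 1(197) = 27.7
  C: 0 + 1(197) = 197
Total out = 445 mol/min; y_C = 197 / 445 = 0.4428.

0.443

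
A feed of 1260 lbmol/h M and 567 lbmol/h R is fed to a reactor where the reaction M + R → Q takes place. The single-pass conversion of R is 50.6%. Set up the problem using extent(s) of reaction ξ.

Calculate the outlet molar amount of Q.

R reacted = 0.506 × 567 = 286.9 lbmol/h; ν_R = −1, so ξ = 286.9/1 = 286.9 lbmol/h.
Outlet amounts (n = n₀ + ν ξ):
  M: 1260 − 1(286.9) = 973.1
  R: 567 − 1(286.9) = 280.1
  Q: 0 + 1(286.9) = 286.9

287 lbmol/h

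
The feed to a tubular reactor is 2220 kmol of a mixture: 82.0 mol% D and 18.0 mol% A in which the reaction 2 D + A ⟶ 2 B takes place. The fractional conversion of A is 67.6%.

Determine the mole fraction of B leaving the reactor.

0.277

A reacted = 0.676 × 399.6 = 270.1 kmol; ν_A = −1, so ξ = 270.1/1 = 270.1 kmol.
Outlet amounts (n = n₀ + ν ξ):
  D: 1820 − 2(270.1) = 1280
  A: 399.6 − 1(270.1) = 129.5
  B: 0 + 2(270.1) = 540.3
Total out = 1950 kmol; y_B = 540.3 / 1950 = 0.2771.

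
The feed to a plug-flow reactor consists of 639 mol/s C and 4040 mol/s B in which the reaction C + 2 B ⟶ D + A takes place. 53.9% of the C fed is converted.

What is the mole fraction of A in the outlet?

0.0795

C reacted = 0.539 × 639 = 344.4 mol/s; ν_C = −1, so ξ = 344.4/1 = 344.4 mol/s.
Outlet amounts (n = n₀ + ν ξ):
  C: 639 − 1(344.4) = 294.6
  B: 4040 − 2(344.4) = 3351
  D: 0 + 1(344.4) = 344.4
  A: 0 + 1(344.4) = 344.4
Total out = 4335 mol/s; y_A = 344.4 / 4335 = 0.07946.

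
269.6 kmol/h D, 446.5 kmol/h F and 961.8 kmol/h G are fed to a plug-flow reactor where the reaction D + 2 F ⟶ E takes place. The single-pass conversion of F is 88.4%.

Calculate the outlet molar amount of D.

72.2 kmol/h

F reacted = 0.884 × 446.5 = 394.7 kmol/h; ν_F = −2, so ξ = 394.7/2 = 197.4 kmol/h.
Outlet amounts (n = n₀ + ν ξ):
  D: 269.6 − 1(197.4) = 72.25
  F: 446.5 − 2(197.4) = 51.79
  E: 0 + 1(197.4) = 197.4
  G: 961.8 (inert)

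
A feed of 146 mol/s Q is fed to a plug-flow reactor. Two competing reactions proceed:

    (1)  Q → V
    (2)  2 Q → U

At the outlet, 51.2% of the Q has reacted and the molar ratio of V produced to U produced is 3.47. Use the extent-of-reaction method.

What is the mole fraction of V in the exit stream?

Conversion of Q: Q consumed = 0.512 × 146 = 74.75 mol/s = 1ξ₁ + 2ξ₂.
Selectivity: 1ξ₁ / (1ξ₂) = 3.47 → ξ₁ = 3.47 ξ₂.
Substitute: (1·3.47 + 2) ξ₂ = 74.75 → ξ₂ = 13.67 mol/s, ξ₁ = 47.42 mol/s.
Outlet amounts (n = n₀ + Σ ν·ξ):
  Q: 146 − 1(47.42) − 2(13.67) = 71.25
  V: 0 + 1(47.42) = 47.42
  U: 0 + 1(13.67) = 13.67
Total out = 132.3 mol/s; y_V = 47.42 / 132.3 = 0.3583.

0.358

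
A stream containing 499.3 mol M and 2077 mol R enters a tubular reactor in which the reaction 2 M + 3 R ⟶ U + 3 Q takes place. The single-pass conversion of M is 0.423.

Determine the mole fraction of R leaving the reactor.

0.712

M reacted = 0.423 × 499.3 = 211.2 mol; ν_M = −2, so ξ = 211.2/2 = 105.6 mol.
Outlet amounts (n = n₀ + ν ξ):
  M: 499.3 − 2(105.6) = 288.1
  R: 2077 − 3(105.6) = 1760
  U: 0 + 1(105.6) = 105.6
  Q: 0 + 3(105.6) = 316.8
Total out = 2471 mol; y_R = 1760 / 2471 = 0.7124.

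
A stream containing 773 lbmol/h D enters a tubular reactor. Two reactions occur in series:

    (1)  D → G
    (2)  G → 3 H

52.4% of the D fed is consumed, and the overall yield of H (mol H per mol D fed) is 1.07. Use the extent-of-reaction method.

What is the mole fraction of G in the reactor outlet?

0.0977

Conversion of D: D consumed = 1ξ₁ = 0.524 × 773 → ξ₁ = 405.1 lbmol/h.
Yield of H: 3ξ₂ / 773 = 1.07 → ξ₂ = 275.7 lbmol/h.
Outlet amounts (n = n₀ + Σ ν·ξ):
  D: 773 − 1(405.1) = 367.9
  G: 0 + 1(405.1) − 1(275.7) = 129.3
  H: 0 + 3(275.7) = 827.1
Total out = 1324 lbmol/h; y_G = 129.3 / 1324 = 0.09767.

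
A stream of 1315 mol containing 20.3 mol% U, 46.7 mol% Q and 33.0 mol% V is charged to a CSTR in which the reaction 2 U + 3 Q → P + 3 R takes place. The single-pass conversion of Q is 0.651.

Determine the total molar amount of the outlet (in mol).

Q reacted = 0.651 × 614.1 = 399.8 mol; ν_Q = −3, so ξ = 399.8/3 = 133.3 mol.
Outlet amounts (n = n₀ + ν ξ):
  U: 266.9 − 2(133.3) = 0.4234
  Q: 614.1 − 3(133.3) = 214.3
  P: 0 + 1(133.3) = 133.3
  R: 0 + 3(133.3) = 399.8
  V: 433.9 (inert)
Total out = 0.4234 + 214.3 + 133.3 + 399.8 + 433.9 = 1182 mol.

1180 mol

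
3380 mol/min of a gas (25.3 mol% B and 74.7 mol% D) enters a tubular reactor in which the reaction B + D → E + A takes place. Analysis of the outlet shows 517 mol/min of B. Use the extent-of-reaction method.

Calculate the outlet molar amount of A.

For B: n = n₀ − 1ξ → 517 = 855.1 − 1ξ, giving ξ = 338.1 mol/min.
Outlet amounts (n = n₀ + ν ξ):
  B: 855.1 − 1(338.1) = 517
  D: 2525 − 1(338.1) = 2187
  E: 0 + 1(338.1) = 338.1
  A: 0 + 1(338.1) = 338.1

338 mol/min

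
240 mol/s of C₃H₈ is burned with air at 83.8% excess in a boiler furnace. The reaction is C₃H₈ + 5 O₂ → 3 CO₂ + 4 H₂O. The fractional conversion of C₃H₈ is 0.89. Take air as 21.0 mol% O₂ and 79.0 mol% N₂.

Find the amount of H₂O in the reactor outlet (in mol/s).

854 mol/s

Stoichiometric O₂ = 5 × 240 = 1200 mol/s; O₂ fed = 1200 × 1.838 = 2206 mol/s.
N₂ fed = 2206 × 79/21 = 8297 mol/s.
Fuel reacted = 0.89 × 240 → ξ = 213.6 mol/s.
Outlet (n = n₀ + ν ξ):
  C₃H₈: 240 − 1(213.6) = 26.4
  O₂: 2206 − 5(213.6) = 1138
  N₂: 8297 (inert)
  CO₂: 0 + 3(213.6) = 640.8
  H₂O: 0 + 4(213.6) = 854.4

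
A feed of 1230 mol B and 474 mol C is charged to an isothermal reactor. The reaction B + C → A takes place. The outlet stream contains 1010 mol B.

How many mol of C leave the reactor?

254 mol

For B: n = n₀ − 1ξ → 1010 = 1230 − 1ξ, giving ξ = 220 mol.
Outlet amounts (n = n₀ + ν ξ):
  B: 1230 − 1(220) = 1010
  C: 474 − 1(220) = 254
  A: 0 + 1(220) = 220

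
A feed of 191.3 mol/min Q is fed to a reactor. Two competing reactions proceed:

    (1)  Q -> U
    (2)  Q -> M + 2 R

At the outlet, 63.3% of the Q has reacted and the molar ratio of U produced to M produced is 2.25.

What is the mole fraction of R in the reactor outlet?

Conversion of Q: Q consumed = 0.633 × 191.3 = 121.1 mol/min = 1ξ₁ + 1ξ₂.
Selectivity: 1ξ₁ / (1ξ₂) = 2.25 → ξ₁ = 2.25 ξ₂.
Substitute: (1·2.25 + 1) ξ₂ = 121.1 → ξ₂ = 37.26 mol/min, ξ₁ = 83.83 mol/min.
Outlet amounts (n = n₀ + Σ ν·ξ):
  Q: 191.3 − 1(83.83) − 1(37.26) = 70.21
  U: 0 + 1(83.83) = 83.83
  M: 0 + 1(37.26) = 37.26
  R: 0 + 2(37.26) = 74.52
Total out = 265.8 mol/min; y_R = 74.52 / 265.8 = 0.2803.

0.28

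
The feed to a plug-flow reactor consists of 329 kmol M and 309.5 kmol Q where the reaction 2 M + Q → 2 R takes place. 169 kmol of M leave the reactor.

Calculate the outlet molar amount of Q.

For M: n = n₀ − 2ξ → 169 = 329 − 2ξ, giving ξ = 80 kmol.
Outlet amounts (n = n₀ + ν ξ):
  M: 329 − 2(80) = 169
  Q: 309.5 − 1(80) = 229.5
  R: 0 + 2(80) = 160

230 kmol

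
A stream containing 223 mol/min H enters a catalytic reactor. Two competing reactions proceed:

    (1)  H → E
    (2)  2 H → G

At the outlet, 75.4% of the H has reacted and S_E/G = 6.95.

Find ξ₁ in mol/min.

ξ₁ = 131 mol/min

Conversion of H: H consumed = 0.754 × 223 = 168.1 mol/min = 1ξ₁ + 2ξ₂.
Selectivity: 1ξ₁ / (1ξ₂) = 6.95 → ξ₁ = 6.95 ξ₂.
Substitute: (1·6.95 + 2) ξ₂ = 168.1 → ξ₂ = 18.79 mol/min, ξ₁ = 130.6 mol/min.
Outlet amounts (n = n₀ + Σ ν·ξ):
  H: 223 − 1(130.6) − 2(18.79) = 54.86
  E: 0 + 1(130.6) = 130.6
  G: 0 + 1(18.79) = 18.79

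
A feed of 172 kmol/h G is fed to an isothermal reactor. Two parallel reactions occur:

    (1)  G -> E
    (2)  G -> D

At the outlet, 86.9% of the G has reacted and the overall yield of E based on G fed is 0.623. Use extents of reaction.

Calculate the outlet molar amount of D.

Yield of E: 1ξ₁ / 172 = 0.623 → ξ₁ = 107.2 kmol/h.
Conversion of G: 1ξ₁ + 1ξ₂ = 0.869 × 172 = 149.5 → ξ₂ = 42.31 kmol/h.
Outlet amounts (n = n₀ + Σ ν·ξ):
  G: 172 − 1(107.2) − 1(42.31) = 22.53
  E: 0 + 1(107.2) = 107.2
  D: 0 + 1(42.31) = 42.31

42.3 kmol/h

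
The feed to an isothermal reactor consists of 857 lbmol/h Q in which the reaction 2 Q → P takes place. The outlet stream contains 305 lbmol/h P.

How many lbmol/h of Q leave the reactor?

247 lbmol/h

For P: n = n₀ + 1ξ → 305 = 0 + 1ξ, giving ξ = 305 lbmol/h.
Outlet amounts (n = n₀ + ν ξ):
  Q: 857 − 2(305) = 247
  P: 0 + 1(305) = 305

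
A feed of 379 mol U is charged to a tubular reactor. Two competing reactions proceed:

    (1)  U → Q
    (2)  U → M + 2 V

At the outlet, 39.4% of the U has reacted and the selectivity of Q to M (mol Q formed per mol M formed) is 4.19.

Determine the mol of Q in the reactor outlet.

121 mol

Conversion of U: U consumed = 0.394 × 379 = 149.3 mol = 1ξ₁ + 1ξ₂.
Selectivity: 1ξ₁ / (1ξ₂) = 4.19 → ξ₁ = 4.19 ξ₂.
Substitute: (1·4.19 + 1) ξ₂ = 149.3 → ξ₂ = 28.77 mol, ξ₁ = 120.6 mol.
Outlet amounts (n = n₀ + Σ ν·ξ):
  U: 379 − 1(120.6) − 1(28.77) = 229.7
  Q: 0 + 1(120.6) = 120.6
  M: 0 + 1(28.77) = 28.77
  V: 0 + 2(28.77) = 57.54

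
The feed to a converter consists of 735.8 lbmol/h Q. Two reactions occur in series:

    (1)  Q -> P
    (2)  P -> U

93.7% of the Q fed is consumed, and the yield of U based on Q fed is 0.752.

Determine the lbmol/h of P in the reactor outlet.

Conversion of Q: Q consumed = 1ξ₁ = 0.937 × 735.8 → ξ₁ = 689.4 lbmol/h.
Yield of U: 1ξ₂ / 735.8 = 0.752 → ξ₂ = 553.3 lbmol/h.
Outlet amounts (n = n₀ + Σ ν·ξ):
  Q: 735.8 − 1(689.4) = 46.36
  P: 0 + 1(689.4) − 1(553.3) = 136.1
  U: 0 + 1(553.3) = 553.3

136 lbmol/h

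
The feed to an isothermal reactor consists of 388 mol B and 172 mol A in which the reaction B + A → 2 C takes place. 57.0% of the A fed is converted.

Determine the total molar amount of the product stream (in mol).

560 mol

A reacted = 0.57 × 172 = 98.04 mol; ν_A = −1, so ξ = 98.04/1 = 98.04 mol.
Outlet amounts (n = n₀ + ν ξ):
  B: 388 − 1(98.04) = 290
  A: 172 − 1(98.04) = 73.96
  C: 0 + 2(98.04) = 196.1
Total out = 290 + 73.96 + 196.1 = 560 mol.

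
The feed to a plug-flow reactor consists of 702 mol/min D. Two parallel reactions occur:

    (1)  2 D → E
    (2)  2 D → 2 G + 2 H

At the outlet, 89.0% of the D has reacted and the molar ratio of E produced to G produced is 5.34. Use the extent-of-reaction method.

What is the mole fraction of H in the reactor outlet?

Conversion of D: D consumed = 0.89 × 702 = 624.8 mol/min = 2ξ₁ + 2ξ₂.
Selectivity: 1ξ₁ / (2ξ₂) = 5.34 → ξ₁ = 10.68 ξ₂.
Substitute: (2·10.68 + 2) ξ₂ = 624.8 → ξ₂ = 26.75 mol/min, ξ₁ = 285.6 mol/min.
Outlet amounts (n = n₀ + Σ ν·ξ):
  D: 702 − 2(285.6) − 2(26.75) = 77.22
  E: 0 + 1(285.6) = 285.6
  G: 0 + 2(26.75) = 53.49
  H: 0 + 2(26.75) = 53.49
Total out = 469.8 mol/min; y_H = 53.49 / 469.8 = 0.1138.

0.114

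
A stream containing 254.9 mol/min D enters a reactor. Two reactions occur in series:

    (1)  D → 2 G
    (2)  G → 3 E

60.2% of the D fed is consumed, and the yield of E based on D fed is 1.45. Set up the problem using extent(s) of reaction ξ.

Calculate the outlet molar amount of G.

Conversion of D: D consumed = 1ξ₁ = 0.602 × 254.9 → ξ₁ = 153.4 mol/min.
Yield of E: 3ξ₂ / 254.9 = 1.45 → ξ₂ = 123.2 mol/min.
Outlet amounts (n = n₀ + Σ ν·ξ):
  D: 254.9 − 1(153.4) = 101.5
  G: 0 + 2(153.4) − 1(123.2) = 183.7
  E: 0 + 3(123.2) = 369.6

184 mol/min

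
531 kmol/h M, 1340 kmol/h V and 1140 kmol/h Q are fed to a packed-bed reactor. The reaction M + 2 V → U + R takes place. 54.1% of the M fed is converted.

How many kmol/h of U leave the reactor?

M reacted = 0.541 × 531 = 287.3 kmol/h; ν_M = −1, so ξ = 287.3/1 = 287.3 kmol/h.
Outlet amounts (n = n₀ + ν ξ):
  M: 531 − 1(287.3) = 243.7
  V: 1340 − 2(287.3) = 765.5
  U: 0 + 1(287.3) = 287.3
  R: 0 + 1(287.3) = 287.3
  Q: 1140 (inert)

287 kmol/h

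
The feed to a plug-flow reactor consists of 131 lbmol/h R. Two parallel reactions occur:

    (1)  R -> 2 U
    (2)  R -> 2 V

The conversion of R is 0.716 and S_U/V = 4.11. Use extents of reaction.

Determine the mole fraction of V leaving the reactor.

0.163

Conversion of R: R consumed = 0.716 × 131 = 93.8 lbmol/h = 1ξ₁ + 1ξ₂.
Selectivity: 2ξ₁ / (2ξ₂) = 4.11 → ξ₁ = 4.11 ξ₂.
Substitute: (1·4.11 + 1) ξ₂ = 93.8 → ξ₂ = 18.36 lbmol/h, ξ₁ = 75.44 lbmol/h.
Outlet amounts (n = n₀ + Σ ν·ξ):
  R: 131 − 1(75.44) − 1(18.36) = 37.2
  U: 0 + 2(75.44) = 150.9
  V: 0 + 2(18.36) = 36.71
Total out = 224.8 lbmol/h; y_V = 36.71 / 224.8 = 0.1633.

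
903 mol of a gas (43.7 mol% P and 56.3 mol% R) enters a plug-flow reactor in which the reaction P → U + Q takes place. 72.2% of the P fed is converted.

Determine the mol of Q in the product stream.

285 mol

P reacted = 0.722 × 394.6 = 284.9 mol; ν_P = −1, so ξ = 284.9/1 = 284.9 mol.
Outlet amounts (n = n₀ + ν ξ):
  P: 394.6 − 1(284.9) = 109.7
  U: 0 + 1(284.9) = 284.9
  Q: 0 + 1(284.9) = 284.9
  R: 508.4 (inert)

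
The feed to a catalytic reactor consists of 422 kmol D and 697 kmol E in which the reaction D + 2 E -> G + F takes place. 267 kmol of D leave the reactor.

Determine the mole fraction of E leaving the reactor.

0.401

For D: n = n₀ − 1ξ → 267 = 422 − 1ξ, giving ξ = 155 kmol.
Outlet amounts (n = n₀ + ν ξ):
  D: 422 − 1(155) = 267
  E: 697 − 2(155) = 387
  G: 0 + 1(155) = 155
  F: 0 + 1(155) = 155
Total out = 964 kmol; y_E = 387 / 964 = 0.4015.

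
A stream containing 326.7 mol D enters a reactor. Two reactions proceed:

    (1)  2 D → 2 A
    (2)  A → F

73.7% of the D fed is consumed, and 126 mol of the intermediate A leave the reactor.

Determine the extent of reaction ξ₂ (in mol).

Conversion of D: D consumed = 2ξ₁ = 0.737 × 326.7 → ξ₁ = 120.4 mol.
A balance: n_A = 0 + 2ξ₁ − 1ξ₂ = 126 → ξ₂ = (2·120.4 − 126)/1 = 114.8 mol.
Outlet amounts (n = n₀ + Σ ν·ξ):
  D: 326.7 − 2(120.4) = 85.92
  A: 0 + 2(120.4) − 1(114.8) = 126
  F: 0 + 1(114.8) = 114.8

ξ₂ = 115 mol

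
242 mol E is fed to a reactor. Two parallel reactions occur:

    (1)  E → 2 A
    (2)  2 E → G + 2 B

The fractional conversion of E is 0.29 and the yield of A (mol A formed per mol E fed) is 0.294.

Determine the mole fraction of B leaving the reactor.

0.117

Yield of A: 2ξ₁ / 242 = 0.294 → ξ₁ = 35.57 mol.
Conversion of E: 1ξ₁ + 2ξ₂ = 0.29 × 242 = 70.18 → ξ₂ = 17.3 mol.
Outlet amounts (n = n₀ + Σ ν·ξ):
  E: 242 − 1(35.57) − 2(17.3) = 171.8
  A: 0 + 2(35.57) = 71.15
  G: 0 + 1(17.3) = 17.3
  B: 0 + 2(17.3) = 34.61
Total out = 294.9 mol; y_B = 34.61 / 294.9 = 0.1174.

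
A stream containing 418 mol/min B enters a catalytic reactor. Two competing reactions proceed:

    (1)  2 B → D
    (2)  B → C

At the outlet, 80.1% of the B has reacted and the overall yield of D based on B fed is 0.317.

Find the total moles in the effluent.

285 mol/min

Yield of D: 1ξ₁ / 418 = 0.317 → ξ₁ = 132.5 mol/min.
Conversion of B: 2ξ₁ + 1ξ₂ = 0.801 × 418 = 334.8 → ξ₂ = 69.81 mol/min.
Outlet amounts (n = n₀ + Σ ν·ξ):
  B: 418 − 2(132.5) − 1(69.81) = 83.18
  D: 0 + 1(132.5) = 132.5
  C: 0 + 1(69.81) = 69.81
Total out = 83.18 + 132.5 + 69.81 = 285.5 mol/min.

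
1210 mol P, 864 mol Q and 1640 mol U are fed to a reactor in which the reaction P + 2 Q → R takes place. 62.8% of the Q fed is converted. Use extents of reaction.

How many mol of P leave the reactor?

Q reacted = 0.628 × 864 = 542.6 mol; ν_Q = −2, so ξ = 542.6/2 = 271.3 mol.
Outlet amounts (n = n₀ + ν ξ):
  P: 1210 − 1(271.3) = 938.7
  Q: 864 − 2(271.3) = 321.4
  R: 0 + 1(271.3) = 271.3
  U: 1640 (inert)

939 mol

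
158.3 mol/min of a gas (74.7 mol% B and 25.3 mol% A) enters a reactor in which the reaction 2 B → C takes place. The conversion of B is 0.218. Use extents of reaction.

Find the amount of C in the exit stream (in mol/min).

B reacted = 0.218 × 118.3 = 25.78 mol/min; ν_B = −2, so ξ = 25.78/2 = 12.89 mol/min.
Outlet amounts (n = n₀ + ν ξ):
  B: 118.3 − 2(12.89) = 92.47
  C: 0 + 1(12.89) = 12.89
  A: 40.05 (inert)

12.9 mol/min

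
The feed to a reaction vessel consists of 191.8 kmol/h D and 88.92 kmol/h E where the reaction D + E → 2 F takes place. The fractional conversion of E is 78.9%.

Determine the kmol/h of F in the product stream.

140 kmol/h

E reacted = 0.789 × 88.92 = 70.16 kmol/h; ν_E = −1, so ξ = 70.16/1 = 70.16 kmol/h.
Outlet amounts (n = n₀ + ν ξ):
  D: 191.8 − 1(70.16) = 121.6
  E: 88.92 − 1(70.16) = 18.76
  F: 0 + 2(70.16) = 140.3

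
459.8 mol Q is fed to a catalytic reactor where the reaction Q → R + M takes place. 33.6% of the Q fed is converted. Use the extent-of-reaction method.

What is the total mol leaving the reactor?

Q reacted = 0.336 × 459.8 = 154.5 mol; ν_Q = −1, so ξ = 154.5/1 = 154.5 mol.
Outlet amounts (n = n₀ + ν ξ):
  Q: 459.8 − 1(154.5) = 305.3
  R: 0 + 1(154.5) = 154.5
  M: 0 + 1(154.5) = 154.5
Total out = 305.3 + 154.5 + 154.5 = 614.3 mol.

614 mol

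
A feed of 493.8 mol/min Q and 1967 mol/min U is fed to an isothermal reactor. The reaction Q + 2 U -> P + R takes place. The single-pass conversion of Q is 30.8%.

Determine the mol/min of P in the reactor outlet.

Q reacted = 0.308 × 493.8 = 152.1 mol/min; ν_Q = −1, so ξ = 152.1/1 = 152.1 mol/min.
Outlet amounts (n = n₀ + ν ξ):
  Q: 493.8 − 1(152.1) = 341.7
  U: 1967 − 2(152.1) = 1663
  P: 0 + 1(152.1) = 152.1
  R: 0 + 1(152.1) = 152.1

152 mol/min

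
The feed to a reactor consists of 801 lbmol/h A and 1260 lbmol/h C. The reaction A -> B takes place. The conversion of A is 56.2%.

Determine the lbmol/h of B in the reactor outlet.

A reacted = 0.562 × 801 = 450.2 lbmol/h; ν_A = −1, so ξ = 450.2/1 = 450.2 lbmol/h.
Outlet amounts (n = n₀ + ν ξ):
  A: 801 − 1(450.2) = 350.8
  B: 0 + 1(450.2) = 450.2
  C: 1260 (inert)

450 lbmol/h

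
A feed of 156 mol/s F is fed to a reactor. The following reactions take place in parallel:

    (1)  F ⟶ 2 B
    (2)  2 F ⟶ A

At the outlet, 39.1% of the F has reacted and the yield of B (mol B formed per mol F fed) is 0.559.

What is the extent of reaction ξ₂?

ξ₂ = 8.7 mol/s

Yield of B: 2ξ₁ / 156 = 0.559 → ξ₁ = 43.6 mol/s.
Conversion of F: 1ξ₁ + 2ξ₂ = 0.391 × 156 = 61 → ξ₂ = 8.697 mol/s.
Outlet amounts (n = n₀ + Σ ν·ξ):
  F: 156 − 1(43.6) − 2(8.697) = 95
  B: 0 + 2(43.6) = 87.2
  A: 0 + 1(8.697) = 8.697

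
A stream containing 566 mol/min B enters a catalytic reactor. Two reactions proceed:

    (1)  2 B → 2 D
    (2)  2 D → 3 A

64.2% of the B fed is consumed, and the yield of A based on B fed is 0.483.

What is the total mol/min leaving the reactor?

Conversion of B: B consumed = 2ξ₁ = 0.642 × 566 → ξ₁ = 181.7 mol/min.
Yield of A: 3ξ₂ / 566 = 0.483 → ξ₂ = 91.13 mol/min.
Outlet amounts (n = n₀ + Σ ν·ξ):
  B: 566 − 2(181.7) = 202.6
  D: 0 + 2(181.7) − 2(91.13) = 181.1
  A: 0 + 3(91.13) = 273.4
Total out = 202.6 + 181.1 + 273.4 = 657.1 mol/min.

657 mol/min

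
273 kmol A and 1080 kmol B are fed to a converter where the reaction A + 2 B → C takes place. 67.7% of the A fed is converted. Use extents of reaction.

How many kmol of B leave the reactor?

A reacted = 0.677 × 273 = 184.8 kmol; ν_A = −1, so ξ = 184.8/1 = 184.8 kmol.
Outlet amounts (n = n₀ + ν ξ):
  A: 273 − 1(184.8) = 88.18
  B: 1080 − 2(184.8) = 710.4
  C: 0 + 1(184.8) = 184.8

710 kmol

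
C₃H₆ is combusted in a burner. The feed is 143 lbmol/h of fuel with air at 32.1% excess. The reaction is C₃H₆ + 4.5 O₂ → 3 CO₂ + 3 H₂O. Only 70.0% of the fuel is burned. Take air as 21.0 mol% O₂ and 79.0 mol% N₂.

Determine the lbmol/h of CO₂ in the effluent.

300 lbmol/h

Stoichiometric O₂ = 4.5 × 143 = 643.5 lbmol/h; O₂ fed = 643.5 × 1.321 = 850.1 lbmol/h.
N₂ fed = 850.1 × 79/21 = 3198 lbmol/h.
Fuel reacted = 0.7 × 143 → ξ = 100.1 lbmol/h.
Outlet (n = n₀ + ν ξ):
  C₃H₆: 143 − 1(100.1) = 42.9
  O₂: 850.1 − 4.5(100.1) = 399.6
  N₂: 3198 (inert)
  CO₂: 0 + 3(100.1) = 300.3
  H₂O: 0 + 3(100.1) = 300.3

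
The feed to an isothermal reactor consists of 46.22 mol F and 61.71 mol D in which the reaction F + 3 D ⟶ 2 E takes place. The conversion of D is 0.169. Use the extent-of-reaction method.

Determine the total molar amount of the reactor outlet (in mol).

101 mol

D reacted = 0.169 × 61.71 = 10.43 mol; ν_D = −3, so ξ = 10.43/3 = 3.476 mol.
Outlet amounts (n = n₀ + ν ξ):
  F: 46.22 − 1(3.476) = 42.74
  D: 61.71 − 3(3.476) = 51.28
  E: 0 + 2(3.476) = 6.953
Total out = 42.74 + 51.28 + 6.953 = 101 mol.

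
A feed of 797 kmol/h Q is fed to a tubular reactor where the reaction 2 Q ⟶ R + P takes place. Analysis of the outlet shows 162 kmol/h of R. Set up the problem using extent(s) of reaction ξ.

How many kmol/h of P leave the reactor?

162 kmol/h

For R: n = n₀ + 1ξ → 162 = 0 + 1ξ, giving ξ = 162 kmol/h.
Outlet amounts (n = n₀ + ν ξ):
  Q: 797 − 2(162) = 473
  R: 0 + 1(162) = 162
  P: 0 + 1(162) = 162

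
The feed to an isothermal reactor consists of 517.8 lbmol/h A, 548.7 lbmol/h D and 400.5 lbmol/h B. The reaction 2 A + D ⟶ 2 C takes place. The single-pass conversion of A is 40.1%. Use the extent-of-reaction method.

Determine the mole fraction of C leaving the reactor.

A reacted = 0.401 × 517.8 = 207.6 lbmol/h; ν_A = −2, so ξ = 207.6/2 = 103.8 lbmol/h.
Outlet amounts (n = n₀ + ν ξ):
  A: 517.8 − 2(103.8) = 310.2
  D: 548.7 − 1(103.8) = 444.9
  C: 0 + 2(103.8) = 207.6
  B: 400.5 (inert)
Total out = 1363 lbmol/h; y_C = 207.6 / 1363 = 0.1523.

0.152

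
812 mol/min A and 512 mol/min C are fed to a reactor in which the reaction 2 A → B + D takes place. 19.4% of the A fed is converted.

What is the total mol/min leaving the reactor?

A reacted = 0.194 × 812 = 157.5 mol/min; ν_A = −2, so ξ = 157.5/2 = 78.76 mol/min.
Outlet amounts (n = n₀ + ν ξ):
  A: 812 − 2(78.76) = 654.5
  B: 0 + 1(78.76) = 78.76
  D: 0 + 1(78.76) = 78.76
  C: 512 (inert)
Total out = 654.5 + 78.76 + 78.76 + 512 = 1324 mol/min.

1320 mol/min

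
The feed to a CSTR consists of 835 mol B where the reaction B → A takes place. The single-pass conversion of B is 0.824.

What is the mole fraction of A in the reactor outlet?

B reacted = 0.824 × 835 = 688 mol; ν_B = −1, so ξ = 688/1 = 688 mol.
Outlet amounts (n = n₀ + ν ξ):
  B: 835 − 1(688) = 147
  A: 0 + 1(688) = 688
Total out = 835 mol; y_A = 688 / 835 = 0.824.

0.824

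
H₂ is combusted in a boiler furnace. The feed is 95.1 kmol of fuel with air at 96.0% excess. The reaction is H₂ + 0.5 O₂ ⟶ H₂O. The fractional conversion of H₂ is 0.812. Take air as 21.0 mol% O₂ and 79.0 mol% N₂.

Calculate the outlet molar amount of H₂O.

Stoichiometric O₂ = 0.5 × 95.1 = 47.55 kmol; O₂ fed = 47.55 × 1.960 = 93.2 kmol.
N₂ fed = 93.2 × 79/21 = 350.6 kmol.
Fuel reacted = 0.812 × 95.1 → ξ = 77.22 kmol.
Outlet (n = n₀ + ν ξ):
  H₂: 95.1 − 1(77.22) = 17.88
  O₂: 93.2 − 0.5(77.22) = 54.59
  N₂: 350.6 (inert)
  H₂O: 0 + 1(77.22) = 77.22

77.2 kmol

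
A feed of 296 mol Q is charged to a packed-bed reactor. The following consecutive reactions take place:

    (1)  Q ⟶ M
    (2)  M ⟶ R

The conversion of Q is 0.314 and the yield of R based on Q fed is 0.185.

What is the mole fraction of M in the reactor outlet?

0.129

Conversion of Q: Q consumed = 1ξ₁ = 0.314 × 296 → ξ₁ = 92.94 mol.
Yield of R: 1ξ₂ / 296 = 0.185 → ξ₂ = 54.76 mol.
Outlet amounts (n = n₀ + Σ ν·ξ):
  Q: 296 − 1(92.94) = 203.1
  M: 0 + 1(92.94) − 1(54.76) = 38.18
  R: 0 + 1(54.76) = 54.76
Total out = 296 mol; y_M = 38.18 / 296 = 0.129.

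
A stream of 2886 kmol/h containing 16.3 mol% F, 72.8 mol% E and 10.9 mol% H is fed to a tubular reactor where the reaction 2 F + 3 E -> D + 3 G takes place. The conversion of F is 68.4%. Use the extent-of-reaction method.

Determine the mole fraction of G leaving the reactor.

F reacted = 0.684 × 470.4 = 321.8 kmol/h; ν_F = −2, so ξ = 321.8/2 = 160.9 kmol/h.
Outlet amounts (n = n₀ + ν ξ):
  F: 470.4 − 2(160.9) = 148.7
  E: 2101 − 3(160.9) = 1618
  D: 0 + 1(160.9) = 160.9
  G: 0 + 3(160.9) = 482.6
  H: 314.6 (inert)
Total out = 2725 kmol/h; y_G = 482.6 / 2725 = 0.1771.

0.177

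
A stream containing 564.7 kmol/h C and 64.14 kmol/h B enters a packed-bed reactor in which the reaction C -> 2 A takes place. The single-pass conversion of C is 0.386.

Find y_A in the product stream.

0.515

C reacted = 0.386 × 564.7 = 218 kmol/h; ν_C = −1, so ξ = 218/1 = 218 kmol/h.
Outlet amounts (n = n₀ + ν ξ):
  C: 564.7 − 1(218) = 346.7
  A: 0 + 2(218) = 435.9
  B: 64.14 (inert)
Total out = 846.8 kmol/h; y_A = 435.9 / 846.8 = 0.5148.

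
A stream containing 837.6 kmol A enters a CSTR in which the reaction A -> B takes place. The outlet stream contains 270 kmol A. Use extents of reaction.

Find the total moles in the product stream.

838 kmol

For A: n = n₀ − 1ξ → 270 = 837.6 − 1ξ, giving ξ = 567.6 kmol.
Outlet amounts (n = n₀ + ν ξ):
  A: 837.6 − 1(567.6) = 270
  B: 0 + 1(567.6) = 567.6
Total out = 270 + 567.6 = 837.6 kmol.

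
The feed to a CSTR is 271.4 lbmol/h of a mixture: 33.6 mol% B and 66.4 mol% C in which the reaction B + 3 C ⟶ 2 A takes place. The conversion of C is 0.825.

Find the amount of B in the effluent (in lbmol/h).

C reacted = 0.825 × 180.2 = 148.7 lbmol/h; ν_C = −3, so ξ = 148.7/3 = 49.56 lbmol/h.
Outlet amounts (n = n₀ + ν ξ):
  B: 91.19 − 1(49.56) = 41.63
  C: 180.2 − 3(49.56) = 31.54
  A: 0 + 2(49.56) = 99.12

41.6 lbmol/h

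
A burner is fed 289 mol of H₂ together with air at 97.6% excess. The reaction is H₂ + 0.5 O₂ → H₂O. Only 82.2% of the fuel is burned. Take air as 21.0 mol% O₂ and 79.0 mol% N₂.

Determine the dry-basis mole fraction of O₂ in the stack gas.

0.129

Stoichiometric O₂ = 0.5 × 289 = 144.5 mol; O₂ fed = 144.5 × 1.976 = 285.5 mol.
N₂ fed = 285.5 × 79/21 = 1074 mol.
Fuel reacted = 0.822 × 289 → ξ = 237.6 mol.
Outlet (n = n₀ + ν ξ):
  H₂: 289 − 1(237.6) = 51.44
  O₂: 285.5 − 0.5(237.6) = 166.8
  N₂: 1074 (inert)
  H₂O: 0 + 1(237.6) = 237.6
Dry total = 1292 mol; y_O₂ (dry) = 166.8 / 1292 = 0.129.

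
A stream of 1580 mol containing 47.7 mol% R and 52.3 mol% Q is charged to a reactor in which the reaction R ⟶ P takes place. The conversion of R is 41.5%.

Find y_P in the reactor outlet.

0.198

R reacted = 0.415 × 753.7 = 312.8 mol; ν_R = −1, so ξ = 312.8/1 = 312.8 mol.
Outlet amounts (n = n₀ + ν ξ):
  R: 753.7 − 1(312.8) = 440.9
  P: 0 + 1(312.8) = 312.8
  Q: 826.3 (inert)
Total out = 1580 mol; y_P = 312.8 / 1580 = 0.198.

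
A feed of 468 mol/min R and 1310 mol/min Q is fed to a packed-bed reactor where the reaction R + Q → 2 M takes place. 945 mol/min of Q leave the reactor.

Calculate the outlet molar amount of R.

103 mol/min

For Q: n = n₀ − 1ξ → 945 = 1310 − 1ξ, giving ξ = 365 mol/min.
Outlet amounts (n = n₀ + ν ξ):
  R: 468 − 1(365) = 103
  Q: 1310 − 1(365) = 945
  M: 0 + 2(365) = 730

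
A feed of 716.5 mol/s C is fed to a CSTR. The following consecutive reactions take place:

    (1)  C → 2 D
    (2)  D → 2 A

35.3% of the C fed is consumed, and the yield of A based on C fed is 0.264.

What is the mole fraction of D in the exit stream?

Conversion of C: C consumed = 1ξ₁ = 0.353 × 716.5 → ξ₁ = 252.9 mol/s.
Yield of A: 2ξ₂ / 716.5 = 0.264 → ξ₂ = 94.58 mol/s.
Outlet amounts (n = n₀ + Σ ν·ξ):
  C: 716.5 − 1(252.9) = 463.6
  D: 0 + 2(252.9) − 1(94.58) = 411.3
  A: 0 + 2(94.58) = 189.2
Total out = 1064 mol/s; y_D = 411.3 / 1064 = 0.3865.

0.387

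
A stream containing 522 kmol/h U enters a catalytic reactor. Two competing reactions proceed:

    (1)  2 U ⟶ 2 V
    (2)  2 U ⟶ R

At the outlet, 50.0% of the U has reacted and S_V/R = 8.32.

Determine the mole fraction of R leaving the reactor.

Conversion of U: U consumed = 0.5 × 522 = 261 kmol/h = 2ξ₁ + 2ξ₂.
Selectivity: 2ξ₁ / (1ξ₂) = 8.32 → ξ₁ = 4.16 ξ₂.
Substitute: (2·4.16 + 2) ξ₂ = 261 → ξ₂ = 25.29 kmol/h, ξ₁ = 105.2 kmol/h.
Outlet amounts (n = n₀ + Σ ν·ξ):
  U: 522 − 2(105.2) − 2(25.29) = 261
  V: 0 + 2(105.2) = 210.4
  R: 0 + 1(25.29) = 25.29
Total out = 496.7 kmol/h; y_R = 25.29 / 496.7 = 0.05092.

0.0509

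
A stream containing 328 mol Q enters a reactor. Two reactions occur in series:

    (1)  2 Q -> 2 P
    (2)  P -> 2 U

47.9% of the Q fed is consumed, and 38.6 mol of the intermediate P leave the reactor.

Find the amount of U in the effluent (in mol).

237 mol

Conversion of Q: Q consumed = 2ξ₁ = 0.479 × 328 → ξ₁ = 78.56 mol.
P balance: n_P = 0 + 2ξ₁ − 1ξ₂ = 38.6 → ξ₂ = (2·78.56 − 38.6)/1 = 118.5 mol.
Outlet amounts (n = n₀ + Σ ν·ξ):
  Q: 328 − 2(78.56) = 170.9
  P: 0 + 2(78.56) − 1(118.5) = 38.6
  U: 0 + 2(118.5) = 237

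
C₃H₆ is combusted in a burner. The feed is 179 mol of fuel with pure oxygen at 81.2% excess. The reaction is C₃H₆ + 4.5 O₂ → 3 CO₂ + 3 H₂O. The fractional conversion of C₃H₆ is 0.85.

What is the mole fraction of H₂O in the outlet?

Stoichiometric O₂ = 4.5 × 179 = 805.5 mol; O₂ fed = 805.5 × 1.812 = 1460 mol.
Fuel reacted = 0.85 × 179 → ξ = 152.2 mol.
Outlet (n = n₀ + ν ξ):
  C₃H₆: 179 − 1(152.2) = 26.85
  O₂: 1460 − 4.5(152.2) = 774.9
  CO₂: 0 + 3(152.2) = 456.5
  H₂O: 0 + 3(152.2) = 456.5
Total out = 1715 mol; y_H₂O = 456.5 / 1715 = 0.2662.

0.266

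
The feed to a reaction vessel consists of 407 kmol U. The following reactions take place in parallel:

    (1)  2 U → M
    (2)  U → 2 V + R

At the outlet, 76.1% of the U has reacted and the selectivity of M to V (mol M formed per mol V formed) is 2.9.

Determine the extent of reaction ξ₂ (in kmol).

Conversion of U: U consumed = 0.761 × 407 = 309.7 kmol = 2ξ₁ + 1ξ₂.
Selectivity: 1ξ₁ / (2ξ₂) = 2.9 → ξ₁ = 5.8 ξ₂.
Substitute: (2·5.8 + 1) ξ₂ = 309.7 → ξ₂ = 24.58 kmol, ξ₁ = 142.6 kmol.
Outlet amounts (n = n₀ + Σ ν·ξ):
  U: 407 − 2(142.6) − 1(24.58) = 97.27
  M: 0 + 1(142.6) = 142.6
  V: 0 + 2(24.58) = 49.16
  R: 0 + 1(24.58) = 24.58

ξ₂ = 24.6 kmol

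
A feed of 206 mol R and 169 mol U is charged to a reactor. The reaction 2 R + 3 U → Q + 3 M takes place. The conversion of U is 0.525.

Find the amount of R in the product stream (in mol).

U reacted = 0.525 × 169 = 88.73 mol; ν_U = −3, so ξ = 88.73/3 = 29.58 mol.
Outlet amounts (n = n₀ + ν ξ):
  R: 206 − 2(29.58) = 146.8
  U: 169 − 3(29.58) = 80.27
  Q: 0 + 1(29.58) = 29.58
  M: 0 + 3(29.58) = 88.73

147 mol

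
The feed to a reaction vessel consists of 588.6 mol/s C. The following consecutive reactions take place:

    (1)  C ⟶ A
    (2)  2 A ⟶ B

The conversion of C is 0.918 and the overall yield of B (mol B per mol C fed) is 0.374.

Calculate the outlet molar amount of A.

100 mol/s

Conversion of C: C consumed = 1ξ₁ = 0.918 × 588.6 → ξ₁ = 540.3 mol/s.
Yield of B: 1ξ₂ / 588.6 = 0.374 → ξ₂ = 220.1 mol/s.
Outlet amounts (n = n₀ + Σ ν·ξ):
  C: 588.6 − 1(540.3) = 48.27
  A: 0 + 1(540.3) − 2(220.1) = 100.1
  B: 0 + 1(220.1) = 220.1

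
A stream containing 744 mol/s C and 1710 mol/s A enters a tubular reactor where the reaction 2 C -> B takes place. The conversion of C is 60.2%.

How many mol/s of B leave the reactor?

224 mol/s

C reacted = 0.602 × 744 = 447.9 mol/s; ν_C = −2, so ξ = 447.9/2 = 223.9 mol/s.
Outlet amounts (n = n₀ + ν ξ):
  C: 744 − 2(223.9) = 296.1
  B: 0 + 1(223.9) = 223.9
  A: 1710 (inert)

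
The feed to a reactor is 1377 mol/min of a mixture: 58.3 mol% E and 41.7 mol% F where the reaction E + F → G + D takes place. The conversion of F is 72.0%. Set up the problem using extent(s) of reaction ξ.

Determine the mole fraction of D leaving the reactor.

F reacted = 0.72 × 574.2 = 413.4 mol/min; ν_F = −1, so ξ = 413.4/1 = 413.4 mol/min.
Outlet amounts (n = n₀ + ν ξ):
  E: 802.8 − 1(413.4) = 389.4
  F: 574.2 − 1(413.4) = 160.8
  G: 0 + 1(413.4) = 413.4
  D: 0 + 1(413.4) = 413.4
Total out = 1377 mol/min; y_D = 413.4 / 1377 = 0.3002.

0.3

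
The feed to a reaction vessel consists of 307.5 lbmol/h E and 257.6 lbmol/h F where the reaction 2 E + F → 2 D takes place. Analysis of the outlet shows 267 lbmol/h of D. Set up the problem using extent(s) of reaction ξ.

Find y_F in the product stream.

0.288

For D: n = n₀ + 2ξ → 267 = 0 + 2ξ, giving ξ = 133.5 lbmol/h.
Outlet amounts (n = n₀ + ν ξ):
  E: 307.5 − 2(133.5) = 40.5
  F: 257.6 − 1(133.5) = 124.1
  D: 0 + 2(133.5) = 267
Total out = 431.6 lbmol/h; y_F = 124.1 / 431.6 = 0.2875.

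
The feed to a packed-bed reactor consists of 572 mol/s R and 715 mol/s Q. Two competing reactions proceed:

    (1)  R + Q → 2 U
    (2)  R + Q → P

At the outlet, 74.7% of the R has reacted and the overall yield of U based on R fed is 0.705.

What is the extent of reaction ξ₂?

Yield of U: 2ξ₁ / 572 = 0.705 → ξ₁ = 201.6 mol/s.
Conversion of R: 1ξ₁ + 1ξ₂ = 0.747 × 572 = 427.3 → ξ₂ = 225.7 mol/s.
Outlet amounts (n = n₀ + Σ ν·ξ):
  R: 572 − 1(201.6) − 1(225.7) = 144.7
  Q: 715 − 1(201.6) − 1(225.7) = 287.7
  U: 0 + 2(201.6) = 403.3
  P: 0 + 1(225.7) = 225.7

ξ₂ = 226 mol/s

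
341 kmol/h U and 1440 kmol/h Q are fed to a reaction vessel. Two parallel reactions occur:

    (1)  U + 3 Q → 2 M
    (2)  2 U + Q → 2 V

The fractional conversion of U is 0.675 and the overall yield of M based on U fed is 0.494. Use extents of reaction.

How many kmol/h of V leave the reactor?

Yield of M: 2ξ₁ / 341 = 0.494 → ξ₁ = 84.23 kmol/h.
Conversion of U: 1ξ₁ + 2ξ₂ = 0.675 × 341 = 230.2 → ξ₂ = 72.97 kmol/h.
Outlet amounts (n = n₀ + Σ ν·ξ):
  U: 341 − 1(84.23) − 2(72.97) = 110.8
  Q: 1440 − 3(84.23) − 1(72.97) = 1114
  M: 0 + 2(84.23) = 168.5
  V: 0 + 2(72.97) = 145.9

146 kmol/h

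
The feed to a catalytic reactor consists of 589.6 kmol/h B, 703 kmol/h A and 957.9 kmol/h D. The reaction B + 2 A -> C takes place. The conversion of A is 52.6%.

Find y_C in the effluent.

A reacted = 0.526 × 703 = 369.8 kmol/h; ν_A = −2, so ξ = 369.8/2 = 184.9 kmol/h.
Outlet amounts (n = n₀ + ν ξ):
  B: 589.6 − 1(184.9) = 404.7
  A: 703 − 2(184.9) = 333.2
  C: 0 + 1(184.9) = 184.9
  D: 957.9 (inert)
Total out = 1881 kmol/h; y_C = 184.9 / 1881 = 0.09831.

0.0983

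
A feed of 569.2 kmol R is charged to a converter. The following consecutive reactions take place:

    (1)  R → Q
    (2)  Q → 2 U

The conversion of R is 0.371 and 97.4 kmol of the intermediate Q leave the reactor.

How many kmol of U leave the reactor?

Conversion of R: R consumed = 1ξ₁ = 0.371 × 569.2 → ξ₁ = 211.2 kmol.
Q balance: n_Q = 0 + 1ξ₁ − 1ξ₂ = 97.4 → ξ₂ = (1·211.2 − 97.4)/1 = 113.8 kmol.
Outlet amounts (n = n₀ + Σ ν·ξ):
  R: 569.2 − 1(211.2) = 358
  Q: 0 + 1(211.2) − 1(113.8) = 97.4
  U: 0 + 2(113.8) = 227.5

228 kmol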